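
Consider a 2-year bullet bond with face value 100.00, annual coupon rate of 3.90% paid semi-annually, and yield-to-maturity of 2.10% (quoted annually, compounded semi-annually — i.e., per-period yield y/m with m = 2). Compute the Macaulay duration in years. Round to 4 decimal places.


Coupon per period c = face * coupon_rate / m = 1.950000
Periods per year m = 2; per-period yield y/m = 0.010500
Number of cashflows N = 4
Cashflows (t years, CF_t, discount factor 1/(1+y/m)^(m*t), PV):
  t = 0.5000: CF_t = 1.950000, DF = 0.989609, PV = 1.929738
  t = 1.0000: CF_t = 1.950000, DF = 0.979326, PV = 1.909686
  t = 1.5000: CF_t = 1.950000, DF = 0.969150, PV = 1.889843
  t = 2.0000: CF_t = 101.950000, DF = 0.959080, PV = 97.778182
Price P = sum_t PV_t = 103.507449
Macaulay numerator sum_t t * PV_t:
  t * PV_t at t = 0.5000: 0.964869
  t * PV_t at t = 1.0000: 1.909686
  t * PV_t at t = 1.5000: 2.834764
  t * PV_t at t = 2.0000: 195.556364
Macaulay duration D = (sum_t t * PV_t) / P = 201.265683 / 103.507449 = 1.944456

Answer: Macaulay duration = 1.9445 years


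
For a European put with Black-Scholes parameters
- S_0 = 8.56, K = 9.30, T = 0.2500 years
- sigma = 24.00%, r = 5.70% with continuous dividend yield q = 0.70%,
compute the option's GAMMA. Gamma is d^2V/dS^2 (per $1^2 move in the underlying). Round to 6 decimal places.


Answer: Gamma = 0.337471

Derivation:
d1 = -0.5267850834; d2 = -0.6467850834
phi(d1) = 0.3472571194; exp(-qT) = 0.9982515304; exp(-rT) = 0.9858510507
Gamma = exp(-qT) * phi(d1) / (S * sigma * sqrt(T)) = 0.9982515304 * 0.3472571194 / (8.5600 * 0.2400 * 0.5000000000) = 0.337471


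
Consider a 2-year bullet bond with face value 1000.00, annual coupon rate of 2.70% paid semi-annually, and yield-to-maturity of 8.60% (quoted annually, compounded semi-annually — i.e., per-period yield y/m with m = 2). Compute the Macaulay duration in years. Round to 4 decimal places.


Answer: Macaulay duration = 1.9577 years

Derivation:
Coupon per period c = face * coupon_rate / m = 13.500000
Periods per year m = 2; per-period yield y/m = 0.043000
Number of cashflows N = 4
Cashflows (t years, CF_t, discount factor 1/(1+y/m)^(m*t), PV):
  t = 0.5000: CF_t = 13.500000, DF = 0.958773, PV = 12.943432
  t = 1.0000: CF_t = 13.500000, DF = 0.919245, PV = 12.409811
  t = 1.5000: CF_t = 13.500000, DF = 0.881347, PV = 11.898188
  t = 2.0000: CF_t = 1013.500000, DF = 0.845012, PV = 856.419445
Price P = sum_t PV_t = 893.670876
Macaulay numerator sum_t t * PV_t:
  t * PV_t at t = 0.5000: 6.471716
  t * PV_t at t = 1.0000: 12.409811
  t * PV_t at t = 1.5000: 17.847283
  t * PV_t at t = 2.0000: 1712.838890
Macaulay duration D = (sum_t t * PV_t) / P = 1749.567699 / 893.670876 = 1.957732


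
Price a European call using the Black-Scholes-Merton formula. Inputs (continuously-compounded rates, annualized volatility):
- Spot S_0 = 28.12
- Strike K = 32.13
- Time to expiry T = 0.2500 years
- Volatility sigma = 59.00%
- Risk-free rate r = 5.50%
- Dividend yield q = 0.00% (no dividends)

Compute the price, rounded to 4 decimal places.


d1 = (ln(S/K) + (r - q + 0.5*sigma^2) * T) / (sigma * sqrt(T)) = -0.25778511
d2 = d1 - sigma * sqrt(T) = -0.55278511
exp(-rT) = 0.98634410; exp(-qT) = 1.00000000
C = S_0 * exp(-qT) * N(d1) - K * exp(-rT) * N(d2)
N(d1) = 0.39828638; N(d2) = 0.29020528
C = 28.1200 * 1.00000000 * 0.39828638 - 32.1300 * 0.98634410 * 0.29020528 = 2.0028

Answer: Price = 2.0028


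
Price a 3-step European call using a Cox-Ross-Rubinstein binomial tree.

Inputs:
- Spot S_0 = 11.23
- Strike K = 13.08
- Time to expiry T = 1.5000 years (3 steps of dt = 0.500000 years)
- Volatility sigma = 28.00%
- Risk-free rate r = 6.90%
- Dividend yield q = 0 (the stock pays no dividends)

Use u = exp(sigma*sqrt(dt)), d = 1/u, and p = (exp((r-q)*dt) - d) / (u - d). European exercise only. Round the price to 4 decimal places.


Answer: Price = V(0,0) = 1.2439

Derivation:
dt = T/N = 0.500000
u = exp(sigma*sqrt(dt)) = 1.218950; d = 1/u = 0.820378
p = (exp((r-q)*dt) - d) / (u - d) = 0.538733
Discount per step: exp(-r*dt) = 0.966088
Stock lattice S(k, i) with i counting down-moves:
  k=0: S(0,0) = 11.2300
  k=1: S(1,0) = 13.6888; S(1,1) = 9.2128
  k=2: S(2,0) = 16.6860; S(2,1) = 11.2300; S(2,2) = 7.5580
  k=3: S(3,0) = 20.3394; S(3,1) = 13.6888; S(3,2) = 9.2128; S(3,3) = 6.2004
Terminal payoffs V(N, i) = max(S_T - K, 0):
  V(3,0) = 7.259371; V(3,1) = 0.608809; V(3,2) = 0.000000; V(3,3) = 0.000000
Backward induction: V(k, i) = exp(-r*dt) * [p * V(k+1, i) + (1-p) * V(k+1, i+1)].
  V(2,0) = exp(-r*dt) * [p*7.259371 + (1-p)*0.608809] = 4.049540
  V(2,1) = exp(-r*dt) * [p*0.608809 + (1-p)*0.000000] = 0.316863
  V(2,2) = exp(-r*dt) * [p*0.000000 + (1-p)*0.000000] = 0.000000
  V(1,0) = exp(-r*dt) * [p*4.049540 + (1-p)*0.316863] = 2.248841
  V(1,1) = exp(-r*dt) * [p*0.316863 + (1-p)*0.000000] = 0.164916
  V(0,0) = exp(-r*dt) * [p*2.248841 + (1-p)*0.164916] = 1.243931


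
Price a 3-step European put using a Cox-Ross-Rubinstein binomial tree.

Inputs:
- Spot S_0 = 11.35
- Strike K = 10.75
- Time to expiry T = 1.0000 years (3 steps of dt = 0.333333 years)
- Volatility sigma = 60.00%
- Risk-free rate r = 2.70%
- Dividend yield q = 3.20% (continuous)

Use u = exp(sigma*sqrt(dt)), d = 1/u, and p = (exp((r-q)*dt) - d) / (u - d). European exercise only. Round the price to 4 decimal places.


Answer: Price = V(0,0) = 2.4662

Derivation:
dt = T/N = 0.333333
u = exp(sigma*sqrt(dt)) = 1.413982; d = 1/u = 0.707222
p = (exp((r-q)*dt) - d) / (u - d) = 0.411897
Discount per step: exp(-r*dt) = 0.991040
Stock lattice S(k, i) with i counting down-moves:
  k=0: S(0,0) = 11.3500
  k=1: S(1,0) = 16.0487; S(1,1) = 8.0270
  k=2: S(2,0) = 22.6926; S(2,1) = 11.3500; S(2,2) = 5.6769
  k=3: S(3,0) = 32.0869; S(3,1) = 16.0487; S(3,2) = 8.0270; S(3,3) = 4.0148
Terminal payoffs V(N, i) = max(K - S_T, 0):
  V(3,0) = 0.000000; V(3,1) = 0.000000; V(3,2) = 2.723026; V(3,3) = 6.735201
Backward induction: V(k, i) = exp(-r*dt) * [p * V(k+1, i) + (1-p) * V(k+1, i+1)].
  V(2,0) = exp(-r*dt) * [p*0.000000 + (1-p)*0.000000] = 0.000000
  V(2,1) = exp(-r*dt) * [p*0.000000 + (1-p)*2.723026] = 1.587072
  V(2,2) = exp(-r*dt) * [p*2.723026 + (1-p)*6.735201] = 5.037060
  V(1,0) = exp(-r*dt) * [p*0.000000 + (1-p)*1.587072] = 0.924999
  V(1,1) = exp(-r*dt) * [p*1.587072 + (1-p)*5.037060] = 3.583622
  V(0,0) = exp(-r*dt) * [p*0.924999 + (1-p)*3.583622] = 2.466247


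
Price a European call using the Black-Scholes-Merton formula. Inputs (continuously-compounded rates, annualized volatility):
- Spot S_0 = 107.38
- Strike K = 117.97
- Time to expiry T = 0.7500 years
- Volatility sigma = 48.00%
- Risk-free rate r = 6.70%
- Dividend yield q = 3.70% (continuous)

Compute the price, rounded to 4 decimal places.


Answer: Price = 14.2201

Derivation:
d1 = (ln(S/K) + (r - q + 0.5*sigma^2) * T) / (sigma * sqrt(T)) = 0.03570813
d2 = d1 - sigma * sqrt(T) = -0.37998407
exp(-rT) = 0.95099165; exp(-qT) = 0.97263149
C = S_0 * exp(-qT) * N(d1) - K * exp(-rT) * N(d2)
N(d1) = 0.51424246; N(d2) = 0.35197862
C = 107.3800 * 0.97263149 * 0.51424246 - 117.9700 * 0.95099165 * 0.35197862 = 14.2201


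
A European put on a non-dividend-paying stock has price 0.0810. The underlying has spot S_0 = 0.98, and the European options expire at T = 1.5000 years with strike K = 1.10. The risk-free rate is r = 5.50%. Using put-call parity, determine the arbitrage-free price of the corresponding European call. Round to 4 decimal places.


Answer: Call price = 0.0481

Derivation:
Put-call parity: C - P = S_0 * exp(-qT) - K * exp(-rT).
S_0 * exp(-qT) = 0.9800 * 1.00000000 = 0.98000000
K * exp(-rT) = 1.1000 * 0.92081144 = 1.01289258
C = P + S*exp(-qT) - K*exp(-rT)
C = 0.0810 + 0.98000000 - 1.01289258 = 0.0481


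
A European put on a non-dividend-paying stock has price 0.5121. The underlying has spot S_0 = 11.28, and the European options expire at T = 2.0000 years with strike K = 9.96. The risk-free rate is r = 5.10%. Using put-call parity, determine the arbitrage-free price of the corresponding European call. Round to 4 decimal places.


Answer: Call price = 2.7979

Derivation:
Put-call parity: C - P = S_0 * exp(-qT) - K * exp(-rT).
S_0 * exp(-qT) = 11.2800 * 1.00000000 = 11.28000000
K * exp(-rT) = 9.9600 * 0.90302955 = 8.99417433
C = P + S*exp(-qT) - K*exp(-rT)
C = 0.5121 + 11.28000000 - 8.99417433 = 2.7979


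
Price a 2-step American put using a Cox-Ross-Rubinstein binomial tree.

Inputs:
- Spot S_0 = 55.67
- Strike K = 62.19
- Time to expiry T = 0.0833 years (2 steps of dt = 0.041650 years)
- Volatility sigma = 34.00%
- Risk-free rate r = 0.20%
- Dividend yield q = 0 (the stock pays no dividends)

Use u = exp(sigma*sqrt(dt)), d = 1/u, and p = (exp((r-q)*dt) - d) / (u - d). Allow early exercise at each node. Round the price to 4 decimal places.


dt = T/N = 0.041650
u = exp(sigma*sqrt(dt)) = 1.071852; d = 1/u = 0.932964
p = (exp((r-q)*dt) - d) / (u - d) = 0.483260
Discount per step: exp(-r*dt) = 0.999917
Stock lattice S(k, i) with i counting down-moves:
  k=0: S(0,0) = 55.6700
  k=1: S(1,0) = 59.6700; S(1,1) = 51.9381
  k=2: S(2,0) = 63.9575; S(2,1) = 55.6700; S(2,2) = 48.4564
Terminal payoffs V(N, i) = max(K - S_T, 0):
  V(2,0) = 0.000000; V(2,1) = 6.520000; V(2,2) = 13.733584
Backward induction: V(k, i) = exp(-r*dt) * [p * V(k+1, i) + (1-p) * V(k+1, i+1)]; then take max(V_cont, immediate exercise) for American.
  V(1,0) = exp(-r*dt) * [p*0.000000 + (1-p)*6.520000] = 3.368866; exercise = 2.519979; V(1,0) = max -> 3.368866
  V(1,1) = exp(-r*dt) * [p*6.520000 + (1-p)*13.733584] = 10.246696; exercise = 10.251877; V(1,1) = max -> 10.251877
  V(0,0) = exp(-r*dt) * [p*3.368866 + (1-p)*10.251877] = 6.925019; exercise = 6.520000; V(0,0) = max -> 6.925019

Answer: Price = V(0,0) = 6.9250


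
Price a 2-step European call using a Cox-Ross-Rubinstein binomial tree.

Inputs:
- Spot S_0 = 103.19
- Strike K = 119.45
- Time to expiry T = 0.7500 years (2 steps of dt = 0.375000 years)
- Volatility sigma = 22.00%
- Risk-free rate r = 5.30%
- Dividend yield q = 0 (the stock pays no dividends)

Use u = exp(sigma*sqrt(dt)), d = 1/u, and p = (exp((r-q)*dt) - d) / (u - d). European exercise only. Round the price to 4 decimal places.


Answer: Price = V(0,0) = 4.3962

Derivation:
dt = T/N = 0.375000
u = exp(sigma*sqrt(dt)) = 1.144219; d = 1/u = 0.873959
p = (exp((r-q)*dt) - d) / (u - d) = 0.540646
Discount per step: exp(-r*dt) = 0.980321
Stock lattice S(k, i) with i counting down-moves:
  k=0: S(0,0) = 103.1900
  k=1: S(1,0) = 118.0719; S(1,1) = 90.1838
  k=2: S(2,0) = 135.1001; S(2,1) = 103.1900; S(2,2) = 78.8170
Terminal payoffs V(N, i) = max(S_T - K, 0):
  V(2,0) = 15.650078; V(2,1) = 0.000000; V(2,2) = 0.000000
Backward induction: V(k, i) = exp(-r*dt) * [p * V(k+1, i) + (1-p) * V(k+1, i+1)].
  V(1,0) = exp(-r*dt) * [p*15.650078 + (1-p)*0.000000] = 8.294653
  V(1,1) = exp(-r*dt) * [p*0.000000 + (1-p)*0.000000] = 0.000000
  V(0,0) = exp(-r*dt) * [p*8.294653 + (1-p)*0.000000] = 4.396225


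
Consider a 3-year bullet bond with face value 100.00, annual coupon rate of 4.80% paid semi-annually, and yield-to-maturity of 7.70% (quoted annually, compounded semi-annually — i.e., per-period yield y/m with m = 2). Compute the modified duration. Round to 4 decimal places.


Coupon per period c = face * coupon_rate / m = 2.400000
Periods per year m = 2; per-period yield y/m = 0.038500
Number of cashflows N = 6
Cashflows (t years, CF_t, discount factor 1/(1+y/m)^(m*t), PV):
  t = 0.5000: CF_t = 2.400000, DF = 0.962927, PV = 2.311026
  t = 1.0000: CF_t = 2.400000, DF = 0.927229, PV = 2.225350
  t = 1.5000: CF_t = 2.400000, DF = 0.892854, PV = 2.142850
  t = 2.0000: CF_t = 2.400000, DF = 0.859754, PV = 2.063409
  t = 2.5000: CF_t = 2.400000, DF = 0.827880, PV = 1.986912
  t = 3.0000: CF_t = 102.400000, DF = 0.797188, PV = 81.632097
Price P = sum_t PV_t = 92.361643
First compute Macaulay numerator sum_t t * PV_t:
  t * PV_t at t = 0.5000: 1.155513
  t * PV_t at t = 1.0000: 2.225350
  t * PV_t at t = 1.5000: 3.214275
  t * PV_t at t = 2.0000: 4.126817
  t * PV_t at t = 2.5000: 4.967281
  t * PV_t at t = 3.0000: 244.896290
Macaulay duration D = 260.585526 / 92.361643 = 2.821361
Modified duration = D / (1 + y/m) = 2.821361 / (1 + 0.038500) = 2.716765

Answer: Modified duration = 2.7168


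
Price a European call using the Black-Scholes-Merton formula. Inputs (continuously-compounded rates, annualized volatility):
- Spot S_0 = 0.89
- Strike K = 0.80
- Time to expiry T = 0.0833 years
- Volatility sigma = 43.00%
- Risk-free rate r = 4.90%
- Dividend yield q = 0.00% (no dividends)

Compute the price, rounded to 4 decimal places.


d1 = (ln(S/K) + (r - q + 0.5*sigma^2) * T) / (sigma * sqrt(T)) = 0.95396691
d2 = d1 - sigma * sqrt(T) = 0.82986143
exp(-rT) = 0.99592662; exp(-qT) = 1.00000000
C = S_0 * exp(-qT) * N(d1) - K * exp(-rT) * N(d2)
N(d1) = 0.82994980; N(d2) = 0.79669143
C = 0.8900 * 1.00000000 * 0.82994980 - 0.8000 * 0.99592662 * 0.79669143 = 0.1039

Answer: Price = 0.1039


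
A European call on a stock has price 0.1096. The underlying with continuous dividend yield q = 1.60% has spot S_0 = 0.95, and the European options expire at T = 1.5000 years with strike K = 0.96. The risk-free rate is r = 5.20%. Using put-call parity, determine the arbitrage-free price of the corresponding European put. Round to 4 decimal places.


Answer: Put price = 0.0701

Derivation:
Put-call parity: C - P = S_0 * exp(-qT) - K * exp(-rT).
S_0 * exp(-qT) = 0.9500 * 0.97628571 = 0.92747142
K * exp(-rT) = 0.9600 * 0.92496443 = 0.88796585
P = C - S*exp(-qT) + K*exp(-rT)
P = 0.1096 - 0.92747142 + 0.88796585 = 0.0701


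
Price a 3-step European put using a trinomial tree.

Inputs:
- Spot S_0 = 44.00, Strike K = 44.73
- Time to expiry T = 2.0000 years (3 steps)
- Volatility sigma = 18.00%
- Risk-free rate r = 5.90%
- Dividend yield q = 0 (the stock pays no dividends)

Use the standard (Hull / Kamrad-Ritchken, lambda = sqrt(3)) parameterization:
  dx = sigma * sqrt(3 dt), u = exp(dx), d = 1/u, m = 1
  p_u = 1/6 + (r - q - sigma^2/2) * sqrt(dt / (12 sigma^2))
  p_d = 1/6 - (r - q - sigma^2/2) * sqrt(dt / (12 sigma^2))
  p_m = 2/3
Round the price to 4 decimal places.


Answer: Price = V(0,0) = 2.1520

Derivation:
dt = T/N = 0.666667; dx = sigma*sqrt(3*dt) = 0.254558
u = exp(dx) = 1.289892; d = 1/u = 0.775259
p_u = 0.222711, p_m = 0.666667, p_d = 0.110622
Discount per step: exp(-r*dt) = 0.961430
Stock lattice S(k, j) with j the centered position index:
  k=0: S(0,+0) = 44.0000
  k=1: S(1,-1) = 34.1114; S(1,+0) = 44.0000; S(1,+1) = 56.7552
  k=2: S(2,-2) = 26.4451; S(2,-1) = 34.1114; S(2,+0) = 44.0000; S(2,+1) = 56.7552; S(2,+2) = 73.2081
  k=3: S(3,-3) = 20.5018; S(3,-2) = 26.4451; S(3,-1) = 34.1114; S(3,+0) = 44.0000; S(3,+1) = 56.7552; S(3,+2) = 73.2081; S(3,+3) = 94.4306
Terminal payoffs V(N, j) = max(K - S_T, 0):
  V(3,-3) = 24.228167; V(3,-2) = 18.284851; V(3,-1) = 10.618615; V(3,+0) = 0.730000; V(3,+1) = 0.000000; V(3,+2) = 0.000000; V(3,+3) = 0.000000
Backward induction: V(k, j) = exp(-r*dt) * [p_u * V(k+1, j+1) + p_m * V(k+1, j) + p_d * V(k+1, j-1)]
  V(2,-2) = exp(-r*dt) * [p_u*10.618615 + p_m*18.284851 + p_d*24.228167] = 16.570204
  V(2,-1) = exp(-r*dt) * [p_u*0.730000 + p_m*10.618615 + p_d*18.284851] = 8.907036
  V(2,+0) = exp(-r*dt) * [p_u*0.000000 + p_m*0.730000 + p_d*10.618615] = 1.597241
  V(2,+1) = exp(-r*dt) * [p_u*0.000000 + p_m*0.000000 + p_d*0.730000] = 0.077639
  V(2,+2) = exp(-r*dt) * [p_u*0.000000 + p_m*0.000000 + p_d*0.000000] = 0.000000
  V(1,-1) = exp(-r*dt) * [p_u*1.597241 + p_m*8.907036 + p_d*16.570204] = 7.813328
  V(1,+0) = exp(-r*dt) * [p_u*0.077639 + p_m*1.597241 + p_d*8.907036] = 1.987692
  V(1,+1) = exp(-r*dt) * [p_u*0.000000 + p_m*0.077639 + p_d*1.597241] = 0.219638
  V(0,+0) = exp(-r*dt) * [p_u*0.219638 + p_m*1.987692 + p_d*7.813328] = 2.152035


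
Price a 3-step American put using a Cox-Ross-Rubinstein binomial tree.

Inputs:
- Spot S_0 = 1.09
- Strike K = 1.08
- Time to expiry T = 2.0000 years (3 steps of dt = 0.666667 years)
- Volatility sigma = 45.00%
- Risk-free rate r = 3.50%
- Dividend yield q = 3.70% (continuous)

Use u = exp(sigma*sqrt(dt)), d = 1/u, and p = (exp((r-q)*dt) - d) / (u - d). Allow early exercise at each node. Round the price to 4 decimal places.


dt = T/N = 0.666667
u = exp(sigma*sqrt(dt)) = 1.444009; d = 1/u = 0.692516
p = (exp((r-q)*dt) - d) / (u - d) = 0.407391
Discount per step: exp(-r*dt) = 0.976937
Stock lattice S(k, i) with i counting down-moves:
  k=0: S(0,0) = 1.0900
  k=1: S(1,0) = 1.5740; S(1,1) = 0.7548
  k=2: S(2,0) = 2.2728; S(2,1) = 1.0900; S(2,2) = 0.5227
  k=3: S(3,0) = 3.2820; S(3,1) = 1.5740; S(3,2) = 0.7548; S(3,3) = 0.3620
Terminal payoffs V(N, i) = max(K - S_T, 0):
  V(3,0) = 0.000000; V(3,1) = 0.000000; V(3,2) = 0.325157; V(3,3) = 0.717993
Backward induction: V(k, i) = exp(-r*dt) * [p * V(k+1, i) + (1-p) * V(k+1, i+1)]; then take max(V_cont, immediate exercise) for American.
  V(2,0) = exp(-r*dt) * [p*0.000000 + (1-p)*0.000000] = 0.000000; exercise = 0.000000; V(2,0) = max -> 0.000000
  V(2,1) = exp(-r*dt) * [p*0.000000 + (1-p)*0.325157] = 0.188247; exercise = 0.000000; V(2,1) = max -> 0.188247
  V(2,2) = exp(-r*dt) * [p*0.325157 + (1-p)*0.717993] = 0.545087; exercise = 0.557259; V(2,2) = max -> 0.557259
  V(1,0) = exp(-r*dt) * [p*0.000000 + (1-p)*0.188247] = 0.108984; exercise = 0.000000; V(1,0) = max -> 0.108984
  V(1,1) = exp(-r*dt) * [p*0.188247 + (1-p)*0.557259] = 0.397542; exercise = 0.325157; V(1,1) = max -> 0.397542
  V(0,0) = exp(-r*dt) * [p*0.108984 + (1-p)*0.397542] = 0.273529; exercise = 0.000000; V(0,0) = max -> 0.273529

Answer: Price = V(0,0) = 0.2735


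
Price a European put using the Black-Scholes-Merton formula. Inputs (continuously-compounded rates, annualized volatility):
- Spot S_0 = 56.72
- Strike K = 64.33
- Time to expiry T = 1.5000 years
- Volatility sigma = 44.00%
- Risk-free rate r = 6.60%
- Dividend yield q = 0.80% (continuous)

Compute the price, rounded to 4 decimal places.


d1 = (ln(S/K) + (r - q + 0.5*sigma^2) * T) / (sigma * sqrt(T)) = 0.19725963
d2 = d1 - sigma * sqrt(T) = -0.34162811
exp(-rT) = 0.90574271; exp(-qT) = 0.98807171
P = K * exp(-rT) * N(-d2) - S_0 * exp(-qT) * N(-d1)
N(-d1) = 0.42181218; N(-d2) = 0.63368461
P = 64.3300 * 0.90574271 * 0.63368461 - 56.7200 * 0.98807171 * 0.42181218 = 13.2827

Answer: Price = 13.2827


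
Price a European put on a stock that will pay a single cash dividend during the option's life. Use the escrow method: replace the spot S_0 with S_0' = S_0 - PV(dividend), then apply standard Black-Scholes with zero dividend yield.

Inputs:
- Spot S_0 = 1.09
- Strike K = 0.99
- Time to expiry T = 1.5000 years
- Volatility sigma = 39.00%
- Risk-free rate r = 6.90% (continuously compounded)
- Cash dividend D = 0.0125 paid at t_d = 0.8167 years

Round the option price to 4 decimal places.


PV(D) = D * exp(-r * t_d) = 0.0125 * 0.94520608 = 0.01181508
S_0' = S_0 - PV(D) = 1.0900 - 0.01181508 = 1.07818492
d1 = (ln(S_0'/K) + (r + sigma^2/2)*T) / (sigma*sqrt(T)) = 0.63415476
d2 = d1 - sigma*sqrt(T) = 0.15650426
exp(-rT) = 0.90167602
N(-d1) = 0.26298991; N(-d2) = 0.43781778
P = K * exp(-rT) * N(-d2) - S_0' * N(-d1) = 0.9900 * 0.90167602 * 0.43781778 - 1.07818492 * 0.26298991 = 0.1073

Answer: Price = 0.1073


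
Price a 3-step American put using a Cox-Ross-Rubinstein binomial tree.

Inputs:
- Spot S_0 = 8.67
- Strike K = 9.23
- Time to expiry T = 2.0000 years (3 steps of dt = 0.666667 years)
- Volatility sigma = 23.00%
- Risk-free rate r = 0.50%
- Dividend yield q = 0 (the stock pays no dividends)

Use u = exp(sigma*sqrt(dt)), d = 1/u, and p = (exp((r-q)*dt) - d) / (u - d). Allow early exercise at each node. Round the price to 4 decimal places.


Answer: Price = V(0,0) = 1.4828

Derivation:
dt = T/N = 0.666667
u = exp(sigma*sqrt(dt)) = 1.206585; d = 1/u = 0.828785
p = (exp((r-q)*dt) - d) / (u - d) = 0.462027
Discount per step: exp(-r*dt) = 0.996672
Stock lattice S(k, i) with i counting down-moves:
  k=0: S(0,0) = 8.6700
  k=1: S(1,0) = 10.4611; S(1,1) = 7.1856
  k=2: S(2,0) = 12.6222; S(2,1) = 8.6700; S(2,2) = 5.9553
  k=3: S(3,0) = 15.2298; S(3,1) = 10.4611; S(3,2) = 7.1856; S(3,3) = 4.9357
Terminal payoffs V(N, i) = max(K - S_T, 0):
  V(3,0) = 0.000000; V(3,1) = 0.000000; V(3,2) = 2.044432; V(3,3) = 4.294341
Backward induction: V(k, i) = exp(-r*dt) * [p * V(k+1, i) + (1-p) * V(k+1, i+1)]; then take max(V_cont, immediate exercise) for American.
  V(2,0) = exp(-r*dt) * [p*0.000000 + (1-p)*0.000000] = 0.000000; exercise = 0.000000; V(2,0) = max -> 0.000000
  V(2,1) = exp(-r*dt) * [p*0.000000 + (1-p)*2.044432] = 1.096190; exercise = 0.560000; V(2,1) = max -> 1.096190
  V(2,2) = exp(-r*dt) * [p*2.044432 + (1-p)*4.294341] = 3.243992; exercise = 3.274707; V(2,2) = max -> 3.274707
  V(1,0) = exp(-r*dt) * [p*0.000000 + (1-p)*1.096190] = 0.587758; exercise = 0.000000; V(1,0) = max -> 0.587758
  V(1,1) = exp(-r*dt) * [p*1.096190 + (1-p)*3.274707] = 2.260626; exercise = 2.044432; V(1,1) = max -> 2.260626
  V(0,0) = exp(-r*dt) * [p*0.587758 + (1-p)*2.260626] = 1.482766; exercise = 0.560000; V(0,0) = max -> 1.482766


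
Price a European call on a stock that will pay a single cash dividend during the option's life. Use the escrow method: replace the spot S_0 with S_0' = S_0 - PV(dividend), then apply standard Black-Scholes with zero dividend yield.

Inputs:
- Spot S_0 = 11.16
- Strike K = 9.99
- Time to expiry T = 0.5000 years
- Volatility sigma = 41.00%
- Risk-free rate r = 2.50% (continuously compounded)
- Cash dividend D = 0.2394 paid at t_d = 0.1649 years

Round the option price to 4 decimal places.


Answer: Price = 1.7981

Derivation:
PV(D) = D * exp(-r * t_d) = 0.2394 * 0.99588599 = 0.23841511
S_0' = S_0 - PV(D) = 11.1600 - 0.23841511 = 10.92158489
d1 = (ln(S_0'/K) + (r + sigma^2/2)*T) / (sigma*sqrt(T)) = 0.49560081
d2 = d1 - sigma*sqrt(T) = 0.20568703
exp(-rT) = 0.98757780
N(d1) = 0.68991196; N(d2) = 0.58148230
C = S_0' * N(d1) - K * exp(-rT) * N(d2) = 10.92158489 * 0.68991196 - 9.9900 * 0.98757780 * 0.58148230 = 1.7981


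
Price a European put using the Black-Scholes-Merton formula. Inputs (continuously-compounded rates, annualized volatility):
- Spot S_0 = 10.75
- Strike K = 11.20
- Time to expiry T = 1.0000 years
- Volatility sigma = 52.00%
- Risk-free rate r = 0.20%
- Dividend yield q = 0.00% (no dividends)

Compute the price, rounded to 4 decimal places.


d1 = (ln(S/K) + (r - q + 0.5*sigma^2) * T) / (sigma * sqrt(T)) = 0.18498457
d2 = d1 - sigma * sqrt(T) = -0.33501543
exp(-rT) = 0.99800200; exp(-qT) = 1.00000000
P = K * exp(-rT) * N(-d2) - S_0 * exp(-qT) * N(-d1)
N(-d1) = 0.42662057; N(-d2) = 0.63119328
P = 11.2000 * 0.99800200 * 0.63119328 - 10.7500 * 1.00000000 * 0.42662057 = 2.4691

Answer: Price = 2.4691


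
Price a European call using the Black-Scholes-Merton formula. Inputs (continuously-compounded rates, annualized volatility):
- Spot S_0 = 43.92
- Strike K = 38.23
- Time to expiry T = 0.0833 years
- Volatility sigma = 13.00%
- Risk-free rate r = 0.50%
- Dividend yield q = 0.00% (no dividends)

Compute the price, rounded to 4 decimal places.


Answer: Price = 5.7060

Derivation:
d1 = (ln(S/K) + (r - q + 0.5*sigma^2) * T) / (sigma * sqrt(T)) = 3.72784277
d2 = d1 - sigma * sqrt(T) = 3.69032251
exp(-rT) = 0.99958359; exp(-qT) = 1.00000000
C = S_0 * exp(-qT) * N(d1) - K * exp(-rT) * N(d2)
N(d1) = 0.99990344; N(d2) = 0.99988802
C = 43.9200 * 1.00000000 * 0.99990344 - 38.2300 * 0.99958359 * 0.99988802 = 5.7060


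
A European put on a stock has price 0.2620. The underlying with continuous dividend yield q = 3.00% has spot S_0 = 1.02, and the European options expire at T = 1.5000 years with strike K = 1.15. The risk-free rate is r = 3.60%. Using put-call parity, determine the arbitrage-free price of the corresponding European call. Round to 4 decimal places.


Answer: Call price = 0.1476

Derivation:
Put-call parity: C - P = S_0 * exp(-qT) - K * exp(-rT).
S_0 * exp(-qT) = 1.0200 * 0.95599748 = 0.97511743
K * exp(-rT) = 1.1500 * 0.94743211 = 1.08954692
C = P + S*exp(-qT) - K*exp(-rT)
C = 0.2620 + 0.97511743 - 1.08954692 = 0.1476


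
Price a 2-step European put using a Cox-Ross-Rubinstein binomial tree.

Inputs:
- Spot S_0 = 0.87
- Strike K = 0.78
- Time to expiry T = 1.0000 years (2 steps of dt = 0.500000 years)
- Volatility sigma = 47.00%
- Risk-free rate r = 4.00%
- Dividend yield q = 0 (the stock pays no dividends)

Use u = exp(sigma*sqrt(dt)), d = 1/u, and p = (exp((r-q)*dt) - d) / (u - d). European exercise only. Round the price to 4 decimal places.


Answer: Price = V(0,0) = 0.0975

Derivation:
dt = T/N = 0.500000
u = exp(sigma*sqrt(dt)) = 1.394227; d = 1/u = 0.717243
p = (exp((r-q)*dt) - d) / (u - d) = 0.447512
Discount per step: exp(-r*dt) = 0.980199
Stock lattice S(k, i) with i counting down-moves:
  k=0: S(0,0) = 0.8700
  k=1: S(1,0) = 1.2130; S(1,1) = 0.6240
  k=2: S(2,0) = 1.6912; S(2,1) = 0.8700; S(2,2) = 0.4476
Terminal payoffs V(N, i) = max(K - S_T, 0):
  V(2,0) = 0.000000; V(2,1) = 0.000000; V(2,2) = 0.332439
Backward induction: V(k, i) = exp(-r*dt) * [p * V(k+1, i) + (1-p) * V(k+1, i+1)].
  V(1,0) = exp(-r*dt) * [p*0.000000 + (1-p)*0.000000] = 0.000000
  V(1,1) = exp(-r*dt) * [p*0.000000 + (1-p)*0.332439] = 0.180032
  V(0,0) = exp(-r*dt) * [p*0.000000 + (1-p)*0.180032] = 0.097496


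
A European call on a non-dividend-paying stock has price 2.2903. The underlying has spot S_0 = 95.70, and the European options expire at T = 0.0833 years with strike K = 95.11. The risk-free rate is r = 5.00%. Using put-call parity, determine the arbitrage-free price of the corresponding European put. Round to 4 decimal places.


Answer: Put price = 1.3050

Derivation:
Put-call parity: C - P = S_0 * exp(-qT) - K * exp(-rT).
S_0 * exp(-qT) = 95.7000 * 1.00000000 = 95.70000000
K * exp(-rT) = 95.1100 * 0.99584366 = 94.71469065
P = C - S*exp(-qT) + K*exp(-rT)
P = 2.2903 - 95.70000000 + 94.71469065 = 1.3050


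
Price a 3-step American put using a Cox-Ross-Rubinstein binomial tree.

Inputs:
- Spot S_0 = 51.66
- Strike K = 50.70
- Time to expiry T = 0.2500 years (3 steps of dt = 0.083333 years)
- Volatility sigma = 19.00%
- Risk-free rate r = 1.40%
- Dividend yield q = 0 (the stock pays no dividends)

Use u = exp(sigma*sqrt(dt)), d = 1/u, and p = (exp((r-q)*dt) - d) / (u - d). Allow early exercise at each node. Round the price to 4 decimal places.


Answer: Price = V(0,0) = 1.5632

Derivation:
dt = T/N = 0.083333
u = exp(sigma*sqrt(dt)) = 1.056380; d = 1/u = 0.946629
p = (exp((r-q)*dt) - d) / (u - d) = 0.496928
Discount per step: exp(-r*dt) = 0.998834
Stock lattice S(k, i) with i counting down-moves:
  k=0: S(0,0) = 51.6600
  k=1: S(1,0) = 54.5726; S(1,1) = 48.9028
  k=2: S(2,0) = 57.6494; S(2,1) = 51.6600; S(2,2) = 46.2928
  k=3: S(3,0) = 60.8997; S(3,1) = 54.5726; S(3,2) = 48.9028; S(3,3) = 43.8221
Terminal payoffs V(N, i) = max(K - S_T, 0):
  V(3,0) = 0.000000; V(3,1) = 0.000000; V(3,2) = 1.797158; V(3,3) = 6.877869
Backward induction: V(k, i) = exp(-r*dt) * [p * V(k+1, i) + (1-p) * V(k+1, i+1)]; then take max(V_cont, immediate exercise) for American.
  V(2,0) = exp(-r*dt) * [p*0.000000 + (1-p)*0.000000] = 0.000000; exercise = 0.000000; V(2,0) = max -> 0.000000
  V(2,1) = exp(-r*dt) * [p*0.000000 + (1-p)*1.797158] = 0.903046; exercise = 0.000000; V(2,1) = max -> 0.903046
  V(2,2) = exp(-r*dt) * [p*1.797158 + (1-p)*6.877869] = 4.348048; exercise = 4.407163; V(2,2) = max -> 4.407163
  V(1,0) = exp(-r*dt) * [p*0.000000 + (1-p)*0.903046] = 0.453768; exercise = 0.000000; V(1,0) = max -> 0.453768
  V(1,1) = exp(-r*dt) * [p*0.903046 + (1-p)*4.407163] = 2.662762; exercise = 1.797158; V(1,1) = max -> 2.662762
  V(0,0) = exp(-r*dt) * [p*0.453768 + (1-p)*2.662762] = 1.563227; exercise = 0.000000; V(0,0) = max -> 1.563227


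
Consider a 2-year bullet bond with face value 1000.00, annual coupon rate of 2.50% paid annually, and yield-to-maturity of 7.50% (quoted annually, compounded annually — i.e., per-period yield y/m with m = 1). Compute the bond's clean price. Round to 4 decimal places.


Answer: Price = 910.2217

Derivation:
Coupon per period c = face * coupon_rate / m = 25.000000
Periods per year m = 1; per-period yield y/m = 0.075000
Number of cashflows N = 2
Cashflows (t years, CF_t, discount factor 1/(1+y/m)^(m*t), PV):
  t = 1.0000: CF_t = 25.000000, DF = 0.930233, PV = 23.255814
  t = 2.0000: CF_t = 1025.000000, DF = 0.865333, PV = 886.965928
Price P = sum_t PV_t = 910.221741


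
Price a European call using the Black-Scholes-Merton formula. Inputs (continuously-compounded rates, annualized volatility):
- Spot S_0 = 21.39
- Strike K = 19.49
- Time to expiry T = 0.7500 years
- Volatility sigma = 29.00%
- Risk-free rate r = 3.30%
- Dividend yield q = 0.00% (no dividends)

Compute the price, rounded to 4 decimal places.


Answer: Price = 3.4235

Derivation:
d1 = (ln(S/K) + (r - q + 0.5*sigma^2) * T) / (sigma * sqrt(T)) = 0.59450956
d2 = d1 - sigma * sqrt(T) = 0.34336219
exp(-rT) = 0.97555377; exp(-qT) = 1.00000000
C = S_0 * exp(-qT) * N(d1) - K * exp(-rT) * N(d2)
N(d1) = 0.72391432; N(d2) = 0.63433700
C = 21.3900 * 1.00000000 * 0.72391432 - 19.4900 * 0.97555377 * 0.63433700 = 3.4235


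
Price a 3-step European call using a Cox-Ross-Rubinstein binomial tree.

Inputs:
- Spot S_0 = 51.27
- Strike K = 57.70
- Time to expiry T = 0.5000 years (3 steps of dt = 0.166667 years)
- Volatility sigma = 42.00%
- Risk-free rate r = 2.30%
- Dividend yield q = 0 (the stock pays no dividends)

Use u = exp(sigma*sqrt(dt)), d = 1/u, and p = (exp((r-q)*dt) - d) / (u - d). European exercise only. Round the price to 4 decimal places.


Answer: Price = V(0,0) = 3.9427

Derivation:
dt = T/N = 0.166667
u = exp(sigma*sqrt(dt)) = 1.187042; d = 1/u = 0.842430
p = (exp((r-q)*dt) - d) / (u - d) = 0.468384
Discount per step: exp(-r*dt) = 0.996174
Stock lattice S(k, i) with i counting down-moves:
  k=0: S(0,0) = 51.2700
  k=1: S(1,0) = 60.8596; S(1,1) = 43.1914
  k=2: S(2,0) = 72.2429; S(2,1) = 51.2700; S(2,2) = 36.3858
  k=3: S(3,0) = 85.7554; S(3,1) = 60.8596; S(3,2) = 43.1914; S(3,3) = 30.6525
Terminal payoffs V(N, i) = max(S_T - K, 0):
  V(3,0) = 28.055363; V(3,1) = 3.159630; V(3,2) = 0.000000; V(3,3) = 0.000000
Backward induction: V(k, i) = exp(-r*dt) * [p * V(k+1, i) + (1-p) * V(k+1, i+1)].
  V(2,0) = exp(-r*dt) * [p*28.055363 + (1-p)*3.159630] = 14.763681
  V(2,1) = exp(-r*dt) * [p*3.159630 + (1-p)*0.000000] = 1.474257
  V(2,2) = exp(-r*dt) * [p*0.000000 + (1-p)*0.000000] = 0.000000
  V(1,0) = exp(-r*dt) * [p*14.763681 + (1-p)*1.474257] = 7.669350
  V(1,1) = exp(-r*dt) * [p*1.474257 + (1-p)*0.000000] = 0.687876
  V(0,0) = exp(-r*dt) * [p*7.669350 + (1-p)*0.687876] = 3.942741


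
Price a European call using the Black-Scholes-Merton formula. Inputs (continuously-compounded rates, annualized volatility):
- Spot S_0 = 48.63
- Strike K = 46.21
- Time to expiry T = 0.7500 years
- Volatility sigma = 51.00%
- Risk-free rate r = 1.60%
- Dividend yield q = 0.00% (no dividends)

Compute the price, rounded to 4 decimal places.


Answer: Price = 9.8079

Derivation:
d1 = (ln(S/K) + (r - q + 0.5*sigma^2) * T) / (sigma * sqrt(T)) = 0.36357648
d2 = d1 - sigma * sqrt(T) = -0.07809647
exp(-rT) = 0.98807171; exp(-qT) = 1.00000000
C = S_0 * exp(-qT) * N(d1) - K * exp(-rT) * N(d2)
N(d1) = 0.64191285; N(d2) = 0.46887566
C = 48.6300 * 1.00000000 * 0.64191285 - 46.2100 * 0.98807171 * 0.46887566 = 9.8079


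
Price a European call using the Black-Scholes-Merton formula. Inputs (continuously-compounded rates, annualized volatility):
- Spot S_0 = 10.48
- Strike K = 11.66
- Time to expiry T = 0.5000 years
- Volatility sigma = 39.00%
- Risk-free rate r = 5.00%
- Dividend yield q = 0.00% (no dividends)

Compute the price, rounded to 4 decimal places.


Answer: Price = 0.8040

Derivation:
d1 = (ln(S/K) + (r - q + 0.5*sigma^2) * T) / (sigma * sqrt(T)) = -0.15835748
d2 = d1 - sigma * sqrt(T) = -0.43412912
exp(-rT) = 0.97530991; exp(-qT) = 1.00000000
C = S_0 * exp(-qT) * N(d1) - K * exp(-rT) * N(d2)
N(d1) = 0.43708756; N(d2) = 0.33209734
C = 10.4800 * 1.00000000 * 0.43708756 - 11.6600 * 0.97530991 * 0.33209734 = 0.8040


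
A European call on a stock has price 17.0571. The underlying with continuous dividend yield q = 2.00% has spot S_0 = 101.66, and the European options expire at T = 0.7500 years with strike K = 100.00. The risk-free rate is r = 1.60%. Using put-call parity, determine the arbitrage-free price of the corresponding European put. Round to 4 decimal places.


Answer: Put price = 15.7178

Derivation:
Put-call parity: C - P = S_0 * exp(-qT) - K * exp(-rT).
S_0 * exp(-qT) = 101.6600 * 0.98511194 = 100.14647978
K * exp(-rT) = 100.0000 * 0.98807171 = 98.80717129
P = C - S*exp(-qT) + K*exp(-rT)
P = 17.0571 - 100.14647978 + 98.80717129 = 15.7178


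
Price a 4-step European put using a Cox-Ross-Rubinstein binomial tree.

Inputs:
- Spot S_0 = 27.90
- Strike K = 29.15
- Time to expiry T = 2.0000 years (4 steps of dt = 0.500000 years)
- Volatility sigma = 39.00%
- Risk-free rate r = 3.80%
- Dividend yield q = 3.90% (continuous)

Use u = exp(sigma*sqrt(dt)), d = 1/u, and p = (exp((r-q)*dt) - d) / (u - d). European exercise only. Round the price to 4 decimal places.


dt = T/N = 0.500000
u = exp(sigma*sqrt(dt)) = 1.317547; d = 1/u = 0.758986
p = (exp((r-q)*dt) - d) / (u - d) = 0.430596
Discount per step: exp(-r*dt) = 0.981179
Stock lattice S(k, i) with i counting down-moves:
  k=0: S(0,0) = 27.9000
  k=1: S(1,0) = 36.7596; S(1,1) = 21.1757
  k=2: S(2,0) = 48.4324; S(2,1) = 27.9000; S(2,2) = 16.0721
  k=3: S(3,0) = 63.8120; S(3,1) = 36.7596; S(3,2) = 21.1757; S(3,3) = 12.1985
  k=4: S(4,0) = 84.0753; S(4,1) = 48.4324; S(4,2) = 27.9000; S(4,3) = 16.0721; S(4,4) = 9.2585
Terminal payoffs V(N, i) = max(K - S_T, 0):
  V(4,0) = 0.000000; V(4,1) = 0.000000; V(4,2) = 1.250000; V(4,3) = 13.077923; V(4,4) = 19.891518
Backward induction: V(k, i) = exp(-r*dt) * [p * V(k+1, i) + (1-p) * V(k+1, i+1)].
  V(3,0) = exp(-r*dt) * [p*0.000000 + (1-p)*0.000000] = 0.000000
  V(3,1) = exp(-r*dt) * [p*0.000000 + (1-p)*1.250000] = 0.698360
  V(3,2) = exp(-r*dt) * [p*1.250000 + (1-p)*13.077923] = 7.834589
  V(3,3) = exp(-r*dt) * [p*13.077923 + (1-p)*19.891518] = 16.638460
  V(2,0) = exp(-r*dt) * [p*0.000000 + (1-p)*0.698360] = 0.390165
  V(2,1) = exp(-r*dt) * [p*0.698360 + (1-p)*7.834589] = 4.672139
  V(2,2) = exp(-r*dt) * [p*7.834589 + (1-p)*16.638460] = 12.605751
  V(1,0) = exp(-r*dt) * [p*0.390165 + (1-p)*4.672139] = 2.775108
  V(1,1) = exp(-r*dt) * [p*4.672139 + (1-p)*12.605751] = 9.016618
  V(0,0) = exp(-r*dt) * [p*2.775108 + (1-p)*9.016618] = 6.209933

Answer: Price = V(0,0) = 6.2099


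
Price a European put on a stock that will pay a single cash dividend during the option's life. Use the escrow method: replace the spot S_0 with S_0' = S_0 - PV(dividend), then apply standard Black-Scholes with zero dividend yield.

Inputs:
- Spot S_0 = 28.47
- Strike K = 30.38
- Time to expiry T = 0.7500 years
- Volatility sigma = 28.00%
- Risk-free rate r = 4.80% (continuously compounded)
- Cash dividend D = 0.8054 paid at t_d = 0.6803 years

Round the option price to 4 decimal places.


Answer: Price = 3.6322

Derivation:
PV(D) = D * exp(-r * t_d) = 0.8054 * 0.96787300 = 0.77952491
S_0' = S_0 - PV(D) = 28.4700 - 0.77952491 = 27.69047509
d1 = (ln(S_0'/K) + (r + sigma^2/2)*T) / (sigma*sqrt(T)) = -0.11256682
d2 = d1 - sigma*sqrt(T) = -0.35505393
exp(-rT) = 0.96464029
N(-d1) = 0.54481300; N(-d2) = 0.63872541
P = K * exp(-rT) * N(-d2) - S_0' * N(-d1) = 30.3800 * 0.96464029 * 0.63872541 - 27.69047509 * 0.54481300 = 3.6322


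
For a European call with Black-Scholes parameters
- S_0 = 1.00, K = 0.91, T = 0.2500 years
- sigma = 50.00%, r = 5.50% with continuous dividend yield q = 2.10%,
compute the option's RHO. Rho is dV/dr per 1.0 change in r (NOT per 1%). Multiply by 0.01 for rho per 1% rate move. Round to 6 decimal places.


Answer: Rho = 0.137475

Derivation:
d1 = 0.5362427179; d2 = 0.2862427179
phi(d1) = 0.3455158852; exp(-qT) = 0.9947637572; exp(-rT) = 0.9863440995
N(d2) = 0.6126538861
Rho = K*T*exp(-rT)*N(d2) = 0.9100 * 0.2500 * 0.9863440995 * 0.6126538861 = 0.137475


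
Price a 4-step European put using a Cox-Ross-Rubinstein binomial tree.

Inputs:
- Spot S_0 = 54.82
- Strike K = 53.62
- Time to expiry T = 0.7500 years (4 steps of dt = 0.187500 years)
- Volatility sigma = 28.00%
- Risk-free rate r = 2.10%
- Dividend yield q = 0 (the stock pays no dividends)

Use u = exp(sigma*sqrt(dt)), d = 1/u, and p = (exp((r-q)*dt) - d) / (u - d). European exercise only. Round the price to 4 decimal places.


dt = T/N = 0.187500
u = exp(sigma*sqrt(dt)) = 1.128900; d = 1/u = 0.885818
p = (exp((r-q)*dt) - d) / (u - d) = 0.485956
Discount per step: exp(-r*dt) = 0.996070
Stock lattice S(k, i) with i counting down-moves:
  k=0: S(0,0) = 54.8200
  k=1: S(1,0) = 61.8863; S(1,1) = 48.5606
  k=2: S(2,0) = 69.8634; S(2,1) = 54.8200; S(2,2) = 43.0158
  k=3: S(3,0) = 78.8688; S(3,1) = 61.8863; S(3,2) = 48.5606; S(3,3) = 38.1042
  k=4: S(4,0) = 89.0350; S(4,1) = 69.8634; S(4,2) = 54.8200; S(4,3) = 43.0158; S(4,4) = 33.7534
Terminal payoffs V(N, i) = max(K - S_T, 0):
  V(4,0) = 0.000000; V(4,1) = 0.000000; V(4,2) = 0.000000; V(4,3) = 10.604179; V(4,4) = 19.866610
Backward induction: V(k, i) = exp(-r*dt) * [p * V(k+1, i) + (1-p) * V(k+1, i+1)].
  V(3,0) = exp(-r*dt) * [p*0.000000 + (1-p)*0.000000] = 0.000000
  V(3,1) = exp(-r*dt) * [p*0.000000 + (1-p)*0.000000] = 0.000000
  V(3,2) = exp(-r*dt) * [p*0.000000 + (1-p)*10.604179] = 5.429589
  V(3,3) = exp(-r*dt) * [p*10.604179 + (1-p)*19.866610] = 15.305090
  V(2,0) = exp(-r*dt) * [p*0.000000 + (1-p)*0.000000] = 0.000000
  V(2,1) = exp(-r*dt) * [p*0.000000 + (1-p)*5.429589] = 2.780078
  V(2,2) = exp(-r*dt) * [p*5.429589 + (1-p)*15.305090] = 10.464741
  V(1,0) = exp(-r*dt) * [p*0.000000 + (1-p)*2.780078] = 1.423465
  V(1,1) = exp(-r*dt) * [p*2.780078 + (1-p)*10.464741] = 6.703881
  V(0,0) = exp(-r*dt) * [p*1.423465 + (1-p)*6.703881] = 4.121569

Answer: Price = V(0,0) = 4.1216


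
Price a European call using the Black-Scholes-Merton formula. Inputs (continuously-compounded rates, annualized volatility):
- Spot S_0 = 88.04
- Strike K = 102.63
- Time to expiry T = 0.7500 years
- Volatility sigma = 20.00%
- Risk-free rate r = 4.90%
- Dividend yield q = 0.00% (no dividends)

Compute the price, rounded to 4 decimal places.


Answer: Price = 2.4114

Derivation:
d1 = (ln(S/K) + (r - q + 0.5*sigma^2) * T) / (sigma * sqrt(T)) = -0.58652454
d2 = d1 - sigma * sqrt(T) = -0.75972962
exp(-rT) = 0.96391708; exp(-qT) = 1.00000000
C = S_0 * exp(-qT) * N(d1) - K * exp(-rT) * N(d2)
N(d1) = 0.27876154; N(d2) = 0.22370811
C = 88.0400 * 1.00000000 * 0.27876154 - 102.6300 * 0.96391708 * 0.22370811 = 2.4114


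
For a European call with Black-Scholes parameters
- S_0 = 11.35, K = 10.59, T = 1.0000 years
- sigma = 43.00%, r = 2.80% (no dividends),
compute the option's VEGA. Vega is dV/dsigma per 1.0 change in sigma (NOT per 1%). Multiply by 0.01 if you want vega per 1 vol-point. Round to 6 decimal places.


Answer: Vega = 4.107883

Derivation:
d1 = 0.4412967077; d2 = 0.0112967077
phi(d1) = 0.3619280205; exp(-qT) = 1.0000000000; exp(-rT) = 0.9723883668
Vega = S * exp(-qT) * phi(d1) * sqrt(T) = 11.3500 * 1.0000000000 * 0.3619280205 * 1.0000000000 = 4.107883


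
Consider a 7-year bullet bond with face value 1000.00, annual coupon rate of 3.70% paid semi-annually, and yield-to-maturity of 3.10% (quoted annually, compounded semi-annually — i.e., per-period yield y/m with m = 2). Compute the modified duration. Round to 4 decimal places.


Coupon per period c = face * coupon_rate / m = 18.500000
Periods per year m = 2; per-period yield y/m = 0.015500
Number of cashflows N = 14
Cashflows (t years, CF_t, discount factor 1/(1+y/m)^(m*t), PV):
  t = 0.5000: CF_t = 18.500000, DF = 0.984737, PV = 18.217627
  t = 1.0000: CF_t = 18.500000, DF = 0.969706, PV = 17.939564
  t = 1.5000: CF_t = 18.500000, DF = 0.954905, PV = 17.665745
  t = 2.0000: CF_t = 18.500000, DF = 0.940330, PV = 17.396105
  t = 2.5000: CF_t = 18.500000, DF = 0.925977, PV = 17.130581
  t = 3.0000: CF_t = 18.500000, DF = 0.911844, PV = 16.869110
  t = 3.5000: CF_t = 18.500000, DF = 0.897926, PV = 16.611629
  t = 4.0000: CF_t = 18.500000, DF = 0.884220, PV = 16.358079
  t = 4.5000: CF_t = 18.500000, DF = 0.870724, PV = 16.108399
  t = 5.0000: CF_t = 18.500000, DF = 0.857434, PV = 15.862530
  t = 5.5000: CF_t = 18.500000, DF = 0.844347, PV = 15.620413
  t = 6.0000: CF_t = 18.500000, DF = 0.831459, PV = 15.381993
  t = 6.5000: CF_t = 18.500000, DF = 0.818768, PV = 15.147211
  t = 7.0000: CF_t = 1018.500000, DF = 0.806271, PV = 821.186961
Price P = sum_t PV_t = 1037.495945
First compute Macaulay numerator sum_t t * PV_t:
  t * PV_t at t = 0.5000: 9.108813
  t * PV_t at t = 1.0000: 17.939564
  t * PV_t at t = 1.5000: 26.498617
  t * PV_t at t = 2.0000: 34.792210
  t * PV_t at t = 2.5000: 42.826452
  t * PV_t at t = 3.0000: 50.607329
  t * PV_t at t = 3.5000: 58.140703
  t * PV_t at t = 4.0000: 65.432317
  t * PV_t at t = 4.5000: 72.487796
  t * PV_t at t = 5.0000: 79.312649
  t * PV_t at t = 5.5000: 85.912274
  t * PV_t at t = 6.0000: 92.291955
  t * PV_t at t = 6.5000: 98.456870
  t * PV_t at t = 7.0000: 5748.308728
Macaulay duration D = 6482.116275 / 1037.495945 = 6.247847
Modified duration = D / (1 + y/m) = 6.247847 / (1 + 0.015500) = 6.152484

Answer: Modified duration = 6.1525
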